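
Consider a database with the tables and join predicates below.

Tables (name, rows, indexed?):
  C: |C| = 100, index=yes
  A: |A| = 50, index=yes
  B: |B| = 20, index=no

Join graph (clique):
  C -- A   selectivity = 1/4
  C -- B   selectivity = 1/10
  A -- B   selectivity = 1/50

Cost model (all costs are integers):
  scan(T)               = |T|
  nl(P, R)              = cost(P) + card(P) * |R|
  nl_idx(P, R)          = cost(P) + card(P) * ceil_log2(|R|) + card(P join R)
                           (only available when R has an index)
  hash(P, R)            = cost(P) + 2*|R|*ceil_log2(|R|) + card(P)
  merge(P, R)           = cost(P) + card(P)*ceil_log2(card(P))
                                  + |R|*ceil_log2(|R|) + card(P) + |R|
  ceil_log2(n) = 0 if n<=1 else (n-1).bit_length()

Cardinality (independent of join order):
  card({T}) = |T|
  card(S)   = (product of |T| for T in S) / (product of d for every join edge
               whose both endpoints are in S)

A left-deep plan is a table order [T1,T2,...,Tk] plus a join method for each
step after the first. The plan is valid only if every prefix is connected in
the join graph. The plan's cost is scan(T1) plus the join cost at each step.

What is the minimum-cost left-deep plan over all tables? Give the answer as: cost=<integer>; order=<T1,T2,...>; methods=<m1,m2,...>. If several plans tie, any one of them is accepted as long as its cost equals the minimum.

Selinger DP (subsets sized 1..n):
  {C}: scan cost=100, card=100
  {A}: scan cost=50, card=50
  {B}: scan cost=20, card=20
  {AC}: card=1250; try (A,hash)→800, (C,merge)→1200, (A,merge)→1250, (C,hash)→1500, (C,nl_idx)→1650, (A,nl_idx)→1950 …(+2); best=800 via (A,hash)
  {BC}: card=200; try (C,nl_idx)→360, (B,hash)→400, (C,merge)→940, (B,merge)→1020, (C,hash)→1440, (C,nl)→2020 …(+1); best=360 via (C,nl_idx)
  {AB}: card=20; try (A,nl_idx)→160, (B,hash)→300, (A,merge)→490, (B,merge)→520, (A,hash)→640, (A,nl)→1020 …(+1); best=160 via (A,nl_idx)
  {ABC}: card=50; try (C,nl_idx)→350, (C,merge)→1080, (A,hash)→1160, (C,hash)→1580, (A,nl_idx)→1610, (C,nl)→2160 …(+5); best=350 via (C,nl_idx)

cost=350; order=B,A,C; methods=nl_idx,nl_idx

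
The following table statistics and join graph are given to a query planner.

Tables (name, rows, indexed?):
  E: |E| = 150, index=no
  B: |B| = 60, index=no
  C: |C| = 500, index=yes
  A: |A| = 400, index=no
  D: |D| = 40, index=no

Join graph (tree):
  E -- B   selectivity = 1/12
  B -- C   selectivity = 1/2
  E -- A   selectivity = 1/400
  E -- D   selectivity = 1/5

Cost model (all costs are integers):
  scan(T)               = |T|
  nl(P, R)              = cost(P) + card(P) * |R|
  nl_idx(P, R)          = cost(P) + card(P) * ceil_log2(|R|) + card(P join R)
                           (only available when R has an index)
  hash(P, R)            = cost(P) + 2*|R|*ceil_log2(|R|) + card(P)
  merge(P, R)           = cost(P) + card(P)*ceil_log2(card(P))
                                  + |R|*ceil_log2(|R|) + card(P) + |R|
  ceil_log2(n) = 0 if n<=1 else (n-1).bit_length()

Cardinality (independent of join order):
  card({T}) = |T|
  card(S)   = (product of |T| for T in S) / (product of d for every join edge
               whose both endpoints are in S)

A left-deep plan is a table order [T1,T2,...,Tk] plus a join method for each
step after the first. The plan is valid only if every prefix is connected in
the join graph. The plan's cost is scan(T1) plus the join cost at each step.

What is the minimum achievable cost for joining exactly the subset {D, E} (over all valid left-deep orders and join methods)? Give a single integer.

Selinger DP over subsets of {D,E}:
  {E}: scan cost=150, card=150
  {D}: scan cost=40, card=40
  {DE}: card=1200; try (D,hash)→780, (E,merge)→1670, (D,merge)→1780, (E,hash)→2480, (E,nl)→6040, (D,nl)→6150; best=780 via (D,hash)

780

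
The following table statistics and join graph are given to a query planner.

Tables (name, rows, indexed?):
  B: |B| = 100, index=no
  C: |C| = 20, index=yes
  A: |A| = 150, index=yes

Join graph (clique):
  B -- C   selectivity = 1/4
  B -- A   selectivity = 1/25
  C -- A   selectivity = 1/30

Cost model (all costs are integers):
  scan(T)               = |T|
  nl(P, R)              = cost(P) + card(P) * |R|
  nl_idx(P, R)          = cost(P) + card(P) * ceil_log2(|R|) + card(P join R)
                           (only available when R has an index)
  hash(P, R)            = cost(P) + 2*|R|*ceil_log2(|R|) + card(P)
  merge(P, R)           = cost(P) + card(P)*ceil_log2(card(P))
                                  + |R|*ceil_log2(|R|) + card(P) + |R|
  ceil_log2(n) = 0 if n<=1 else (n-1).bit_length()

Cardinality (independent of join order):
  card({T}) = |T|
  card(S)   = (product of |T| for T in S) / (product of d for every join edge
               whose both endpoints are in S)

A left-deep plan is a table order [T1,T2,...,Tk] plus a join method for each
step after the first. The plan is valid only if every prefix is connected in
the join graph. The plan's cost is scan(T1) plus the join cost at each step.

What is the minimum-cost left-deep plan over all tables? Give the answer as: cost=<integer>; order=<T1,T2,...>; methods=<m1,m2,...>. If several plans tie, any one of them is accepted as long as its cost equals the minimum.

cost=1780; order=C,A,B; methods=nl_idx,hash

Selinger DP (subsets sized 1..n):
  {B}: scan cost=100, card=100
  {C}: scan cost=20, card=20
  {A}: scan cost=150, card=150
  {BC}: card=500; try (C,hash)→400, (B,merge)→940, (C,merge)→1020, (C,nl_idx)→1100, (B,hash)→1440, (B,nl)→2020 …(+1); best=400 via (C,hash)
  {AB}: card=600; try (A,nl_idx)→1500, (B,hash)→1700, (A,merge)→2250, (B,merge)→2300, (A,hash)→2600, (A,nl)→15100 …(+1); best=1500 via (A,nl_idx)
  {AC}: card=100; try (A,nl_idx)→280, (C,hash)→500, (C,nl_idx)→1000, (A,merge)→1490, (C,merge)→1620, (A,hash)→2440 …(+2); best=280 via (A,nl_idx)
  {ABC}: card=100; try (B,hash)→1780, (B,merge)→1880, (C,hash)→2300, (A,hash)→3300, (A,nl_idx)→4500, (C,nl_idx)→4600 …(+5); best=1780 via (B,hash)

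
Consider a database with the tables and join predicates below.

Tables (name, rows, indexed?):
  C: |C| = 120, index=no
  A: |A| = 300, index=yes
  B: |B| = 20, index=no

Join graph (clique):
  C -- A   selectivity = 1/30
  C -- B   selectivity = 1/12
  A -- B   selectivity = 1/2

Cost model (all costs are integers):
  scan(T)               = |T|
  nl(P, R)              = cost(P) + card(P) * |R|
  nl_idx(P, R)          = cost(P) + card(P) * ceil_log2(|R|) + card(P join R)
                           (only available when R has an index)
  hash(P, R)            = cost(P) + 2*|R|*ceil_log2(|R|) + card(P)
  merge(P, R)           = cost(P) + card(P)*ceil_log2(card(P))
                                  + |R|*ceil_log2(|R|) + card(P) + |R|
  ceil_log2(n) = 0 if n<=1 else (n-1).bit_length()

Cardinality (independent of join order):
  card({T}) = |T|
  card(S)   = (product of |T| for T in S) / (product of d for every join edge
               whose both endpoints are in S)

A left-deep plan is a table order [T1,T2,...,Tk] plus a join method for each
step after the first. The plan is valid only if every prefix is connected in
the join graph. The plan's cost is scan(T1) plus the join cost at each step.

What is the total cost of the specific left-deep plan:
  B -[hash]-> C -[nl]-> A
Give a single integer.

step 1: scan B: cost=20, card=20
step 2: join C via hash
    card(P join C) = 20*120/(12) = 200
    cost = 20 + 2*120*7 + 20 = 1720
step 3: join A via nl
    card(P join A) = 200*300/(30*2) = 1000
    cost = 1720 + 200*300 = 61720

61720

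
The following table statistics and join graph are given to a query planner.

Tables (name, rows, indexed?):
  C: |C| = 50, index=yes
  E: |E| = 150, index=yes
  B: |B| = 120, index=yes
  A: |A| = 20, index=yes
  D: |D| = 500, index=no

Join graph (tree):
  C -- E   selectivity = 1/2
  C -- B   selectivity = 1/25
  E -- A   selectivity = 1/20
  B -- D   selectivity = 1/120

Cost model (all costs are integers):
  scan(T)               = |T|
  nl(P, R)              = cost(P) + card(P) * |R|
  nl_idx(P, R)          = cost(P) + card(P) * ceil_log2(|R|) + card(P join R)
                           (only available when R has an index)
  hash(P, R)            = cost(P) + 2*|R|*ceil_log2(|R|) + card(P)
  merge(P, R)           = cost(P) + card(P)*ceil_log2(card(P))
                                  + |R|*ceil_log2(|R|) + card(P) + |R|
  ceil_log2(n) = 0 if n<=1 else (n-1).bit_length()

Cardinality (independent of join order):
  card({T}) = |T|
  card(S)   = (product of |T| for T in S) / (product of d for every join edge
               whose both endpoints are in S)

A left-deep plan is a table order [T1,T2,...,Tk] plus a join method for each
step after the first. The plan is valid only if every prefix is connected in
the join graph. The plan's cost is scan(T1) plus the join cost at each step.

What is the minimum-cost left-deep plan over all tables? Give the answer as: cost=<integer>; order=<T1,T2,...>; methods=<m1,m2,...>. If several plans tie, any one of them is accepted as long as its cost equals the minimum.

cost=33510; order=A,E,C,B,D; methods=nl_idx,hash,hash,hash

Selinger DP (subsets sized 1..n):
  {C}: scan cost=50, card=50
  {E}: scan cost=150, card=150
  {B}: scan cost=120, card=120
  {A}: scan cost=20, card=20
  {D}: scan cost=500, card=500
  {CE}: card=3750; try (C,hash)→900, (E,merge)→1750, (C,merge)→1850, (E,hash)→2500, (E,nl_idx)→4200, (C,nl_idx)→4800 …(+2); best=900 via (C,hash)
  {BC}: card=240; try (B,nl_idx)→640, (C,hash)→840, (C,nl_idx)→1080, (B,merge)→1360, (C,merge)→1430, (B,hash)→1780 …(+2); best=640 via (B,nl_idx)
  {AE}: card=150; try (E,nl_idx)→330, (A,hash)→500, (A,nl_idx)→1050, (E,merge)→1490, (A,merge)→1620, (E,hash)→2440 …(+2); best=330 via (E,nl_idx)
  {BD}: card=500; try (B,hash)→2680, (B,nl_idx)→4500, (D,merge)→6080, (B,merge)→6460, (D,hash)→9240, (D,nl)→60120 …(+1); best=2680 via (B,hash)
  {BCE}: card=18000; try (E,hash)→3280, (E,merge)→4150, (B,hash)→6330, (E,nl_idx)→20560, (E,nl)→36640, (B,nl_idx)→45150 …(+2); best=3280 via (E,hash)
  {ACE}: card=3750; try (C,hash)→1080, (C,merge)→2030, (A,hash)→4850, (C,nl_idx)→4980, (C,nl)→7830, (A,nl_idx)→23400 …(+2); best=1080 via (C,hash)
  {BCD}: card=1000; try (C,hash)→3780, (C,nl_idx)→6680, (D,merge)→7800, (C,merge)→8030, (D,hash)→9880, (C,nl)→27680 …(+1); best=3780 via (C,hash)
  {ABCE}: card=18000; try (B,hash)→6510, (A,hash)→21480, (B,nl_idx)→45330, (B,merge)→50790, (A,nl_idx)→111280, (A,merge)→291400 …(+2); best=6510 via (B,hash)
  {BCDE}: card=75000; try (E,hash)→7180, (E,merge)→16130, (D,hash)→30280, (E,nl_idx)→86780, (E,nl)→153780, (D,merge)→296280 …(+1); best=7180 via (E,hash)
  {ABCDE}: card=75000; try (D,hash)→33510, (A,hash)→82380, (D,merge)→299510, (A,nl_idx)→457180, (A,merge)→1357300, (A,nl)→1507180 …(+1); best=33510 via (D,hash)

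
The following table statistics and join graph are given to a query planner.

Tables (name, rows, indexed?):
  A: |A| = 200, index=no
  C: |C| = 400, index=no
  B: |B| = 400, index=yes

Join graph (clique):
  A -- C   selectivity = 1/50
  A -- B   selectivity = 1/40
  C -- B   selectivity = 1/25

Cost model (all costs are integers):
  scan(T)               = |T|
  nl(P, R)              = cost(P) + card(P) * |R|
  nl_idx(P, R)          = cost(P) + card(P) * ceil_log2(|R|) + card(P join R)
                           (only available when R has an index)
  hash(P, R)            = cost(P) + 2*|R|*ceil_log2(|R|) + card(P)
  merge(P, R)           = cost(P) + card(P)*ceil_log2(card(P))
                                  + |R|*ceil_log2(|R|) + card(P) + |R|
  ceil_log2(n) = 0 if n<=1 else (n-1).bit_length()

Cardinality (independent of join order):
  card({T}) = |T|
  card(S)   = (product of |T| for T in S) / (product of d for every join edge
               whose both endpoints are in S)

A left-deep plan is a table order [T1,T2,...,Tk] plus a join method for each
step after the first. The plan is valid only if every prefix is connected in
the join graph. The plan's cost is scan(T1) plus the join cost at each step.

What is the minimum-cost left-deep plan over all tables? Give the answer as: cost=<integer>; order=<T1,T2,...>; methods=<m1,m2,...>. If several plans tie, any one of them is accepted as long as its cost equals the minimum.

Selinger DP (subsets sized 1..n):
  {A}: scan cost=200, card=200
  {C}: scan cost=400, card=400
  {B}: scan cost=400, card=400
  {AC}: card=1600; try (A,hash)→4000, (C,merge)→6000, (A,merge)→6200, (C,hash)→7600, (C,nl)→80200, (A,nl)→80400; best=4000 via (A,hash)
  {AB}: card=2000; try (B,nl_idx)→4000, (A,hash)→4000, (B,merge)→6000, (A,merge)→6200, (B,hash)→7600, (B,nl)→80200 …(+1); best=4000 via (B,nl_idx)
  {BC}: card=6400; try (C,hash)→8000, (B,hash)→8000, (C,merge)→8400, (B,merge)→8400, (B,nl_idx)→10400, (C,nl)→160400 …(+1); best=8000 via (C,hash)
  {ABC}: card=640; try (B,hash)→12800, (C,hash)→13200, (A,hash)→17600, (B,nl_idx)→19040, (B,merge)→27200, (C,merge)→32000 …(+4); best=12800 via (B,hash)

cost=12800; order=C,A,B; methods=hash,hash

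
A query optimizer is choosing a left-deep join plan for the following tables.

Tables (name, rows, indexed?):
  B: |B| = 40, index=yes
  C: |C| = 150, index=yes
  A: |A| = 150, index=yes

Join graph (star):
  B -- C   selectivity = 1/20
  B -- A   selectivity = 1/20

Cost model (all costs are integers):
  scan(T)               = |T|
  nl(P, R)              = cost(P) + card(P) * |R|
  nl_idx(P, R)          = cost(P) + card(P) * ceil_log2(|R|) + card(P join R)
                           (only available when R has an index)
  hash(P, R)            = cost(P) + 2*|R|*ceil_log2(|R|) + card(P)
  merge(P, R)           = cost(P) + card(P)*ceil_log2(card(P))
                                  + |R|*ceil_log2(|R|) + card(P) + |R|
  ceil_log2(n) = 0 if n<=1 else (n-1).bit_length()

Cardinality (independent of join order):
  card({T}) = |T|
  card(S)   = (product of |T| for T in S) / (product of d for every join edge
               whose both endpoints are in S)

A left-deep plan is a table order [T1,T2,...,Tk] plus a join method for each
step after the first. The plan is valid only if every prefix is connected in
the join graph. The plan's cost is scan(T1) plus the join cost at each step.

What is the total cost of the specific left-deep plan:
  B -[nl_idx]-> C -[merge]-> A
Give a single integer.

5010

step 1: scan B: cost=40, card=40
step 2: join C via nl_idx
    card(P join C) = 40*150/(20) = 300
    cost = 40 + 40*8 + 300 = 660
step 3: join A via merge
    card(P join A) = 300*150/(20) = 2250
    cost = 660 + 300*9 + 150*8 + 300 + 150 = 5010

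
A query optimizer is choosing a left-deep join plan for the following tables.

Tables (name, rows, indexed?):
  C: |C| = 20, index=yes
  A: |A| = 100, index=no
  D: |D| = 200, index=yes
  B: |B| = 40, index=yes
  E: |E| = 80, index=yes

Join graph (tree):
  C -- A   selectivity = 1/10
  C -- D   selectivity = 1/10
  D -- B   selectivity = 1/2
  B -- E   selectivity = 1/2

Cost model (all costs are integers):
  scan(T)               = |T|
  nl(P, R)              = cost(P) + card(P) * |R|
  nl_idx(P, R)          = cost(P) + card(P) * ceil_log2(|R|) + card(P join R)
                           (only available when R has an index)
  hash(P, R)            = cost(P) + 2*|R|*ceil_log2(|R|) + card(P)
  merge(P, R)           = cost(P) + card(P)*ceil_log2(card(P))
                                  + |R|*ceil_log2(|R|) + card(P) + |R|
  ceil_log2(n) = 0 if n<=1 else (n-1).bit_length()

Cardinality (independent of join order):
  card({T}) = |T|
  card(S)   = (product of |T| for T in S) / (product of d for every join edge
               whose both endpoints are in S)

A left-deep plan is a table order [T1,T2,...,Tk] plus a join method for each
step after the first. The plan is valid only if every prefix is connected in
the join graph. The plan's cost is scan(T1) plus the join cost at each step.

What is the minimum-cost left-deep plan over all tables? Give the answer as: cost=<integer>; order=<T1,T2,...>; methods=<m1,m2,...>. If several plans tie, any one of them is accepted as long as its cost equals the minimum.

Selinger DP (subsets sized 1..n):
  {C}: scan cost=20, card=20
  {A}: scan cost=100, card=100
  {D}: scan cost=200, card=200
  {B}: scan cost=40, card=40
  {E}: scan cost=80, card=80
  {AC}: card=200; try (C,hash)→400, (C,nl_idx)→800, (A,merge)→940, (C,merge)→1020, (A,hash)→1440, (A,nl)→2020 …(+1); best=400 via (C,hash)
  {CD}: card=400; try (D,nl_idx)→580, (C,hash)→600, (C,nl_idx)→1600, (D,merge)→1940, (C,merge)→2120, (D,hash)→3240 …(+2); best=580 via (D,nl_idx)
  {BD}: card=4000; try (B,hash)→880, (D,merge)→2120, (B,merge)→2280, (D,hash)→3280, (D,nl_idx)→4360, (B,nl_idx)→5400 …(+2); best=880 via (B,hash)
  {BE}: card=1600; try (B,hash)→640, (E,merge)→960, (B,merge)→1000, (E,hash)→1200, (E,nl_idx)→1920, (B,nl_idx)→2160 …(+2); best=640 via (B,hash)
  {ACD}: card=4000; try (A,hash)→2380, (D,hash)→3800, (D,merge)→4000, (A,merge)→5380, (D,nl_idx)→6000, (D,nl)→40400 …(+1); best=2380 via (A,hash)
  {BCD}: card=8000; try (B,hash)→1460, (B,merge)→4860, (C,hash)→5080, (B,nl_idx)→10980, (B,nl)→16580, (C,nl_idx)→28880 …(+2); best=1460 via (B,hash)
  {BDE}: card=160000; try (D,hash)→5440, (E,hash)→6000, (D,merge)→21640, (E,merge)→53520, (D,nl_idx)→173440, (E,nl_idx)→188880 …(+2); best=5440 via (D,hash)
  {ABCD}: card=80000; try (B,hash)→6860, (A,hash)→10860, (B,merge)→54660, (B,nl_idx)→106380, (A,merge)→114260, (B,nl)→162380 …(+1); best=6860 via (B,hash)
  {BCDE}: card=320000; try (E,hash)→10580, (E,merge)→114100, (C,hash)→165640, (E,nl_idx)→377460, (E,nl)→641460, (C,nl_idx)→1125440 …(+2); best=10580 via (E,hash)
  {ABCDE}: card=3200000; try (E,hash)→87980, (A,hash)→331980, (E,merge)→1447500, (E,nl_idx)→3766860, (E,nl)→6406860, (A,merge)→6411380 …(+1); best=87980 via (E,hash)

cost=87980; order=C,D,A,B,E; methods=nl_idx,hash,hash,hash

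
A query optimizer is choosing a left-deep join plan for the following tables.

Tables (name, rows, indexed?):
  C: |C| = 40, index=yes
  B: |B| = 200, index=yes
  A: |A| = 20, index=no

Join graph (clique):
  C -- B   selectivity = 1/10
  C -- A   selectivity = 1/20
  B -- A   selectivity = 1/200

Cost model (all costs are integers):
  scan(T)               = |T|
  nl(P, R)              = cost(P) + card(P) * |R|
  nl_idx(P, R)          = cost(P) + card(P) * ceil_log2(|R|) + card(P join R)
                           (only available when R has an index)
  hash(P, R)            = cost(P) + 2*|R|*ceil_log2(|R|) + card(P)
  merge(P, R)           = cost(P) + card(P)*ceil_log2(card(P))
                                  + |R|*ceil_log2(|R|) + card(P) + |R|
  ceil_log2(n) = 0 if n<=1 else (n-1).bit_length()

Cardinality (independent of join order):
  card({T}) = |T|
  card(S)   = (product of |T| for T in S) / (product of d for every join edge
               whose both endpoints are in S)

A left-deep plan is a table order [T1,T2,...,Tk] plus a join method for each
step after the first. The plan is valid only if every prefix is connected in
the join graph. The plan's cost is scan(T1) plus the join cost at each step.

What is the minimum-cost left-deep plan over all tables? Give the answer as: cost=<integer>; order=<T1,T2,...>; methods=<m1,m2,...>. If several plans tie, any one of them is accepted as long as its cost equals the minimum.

Selinger DP (subsets sized 1..n):
  {C}: scan cost=40, card=40
  {B}: scan cost=200, card=200
  {A}: scan cost=20, card=20
  {BC}: card=800; try (C,hash)→880, (B,nl_idx)→1160, (B,merge)→2120, (C,nl_idx)→2200, (C,merge)→2280, (B,hash)→3280 …(+2); best=880 via (C,hash)
  {AC}: card=40; try (C,nl_idx)→180, (A,hash)→280, (C,merge)→420, (A,merge)→440, (C,hash)→520, (C,nl)→820 …(+1); best=180 via (C,nl_idx)
  {AB}: card=20; try (B,nl_idx)→200, (A,hash)→600, (B,merge)→1940, (A,merge)→2120, (B,hash)→3240, (B,nl)→4020 …(+1); best=200 via (B,nl_idx)
  {ABC}: card=4; try (C,nl_idx)→324, (B,nl_idx)→504, (C,merge)→600, (C,hash)→700, (C,nl)→1000, (A,hash)→1880 …(+5); best=324 via (C,nl_idx)

cost=324; order=A,B,C; methods=nl_idx,nl_idx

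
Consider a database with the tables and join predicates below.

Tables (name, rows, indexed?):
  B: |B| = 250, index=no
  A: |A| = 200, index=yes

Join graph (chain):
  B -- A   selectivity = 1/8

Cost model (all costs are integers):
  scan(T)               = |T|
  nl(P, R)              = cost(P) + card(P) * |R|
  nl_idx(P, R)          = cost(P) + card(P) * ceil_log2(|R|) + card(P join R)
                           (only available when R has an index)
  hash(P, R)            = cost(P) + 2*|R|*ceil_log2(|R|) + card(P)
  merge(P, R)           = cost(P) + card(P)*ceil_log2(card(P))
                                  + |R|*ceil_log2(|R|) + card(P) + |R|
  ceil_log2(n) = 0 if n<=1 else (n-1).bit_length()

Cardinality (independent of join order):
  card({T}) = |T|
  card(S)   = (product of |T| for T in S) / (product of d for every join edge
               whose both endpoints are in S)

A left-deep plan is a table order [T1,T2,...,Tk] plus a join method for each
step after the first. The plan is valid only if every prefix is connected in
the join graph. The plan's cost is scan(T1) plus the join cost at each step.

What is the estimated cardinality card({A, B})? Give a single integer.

Tables in S: A(200), B(250)
Edges inside S: B-A(d=8)
numerator = 200 * 250 = 50000
denominator = 8 = 8
card(S) = 50000 / 8 = 6250

6250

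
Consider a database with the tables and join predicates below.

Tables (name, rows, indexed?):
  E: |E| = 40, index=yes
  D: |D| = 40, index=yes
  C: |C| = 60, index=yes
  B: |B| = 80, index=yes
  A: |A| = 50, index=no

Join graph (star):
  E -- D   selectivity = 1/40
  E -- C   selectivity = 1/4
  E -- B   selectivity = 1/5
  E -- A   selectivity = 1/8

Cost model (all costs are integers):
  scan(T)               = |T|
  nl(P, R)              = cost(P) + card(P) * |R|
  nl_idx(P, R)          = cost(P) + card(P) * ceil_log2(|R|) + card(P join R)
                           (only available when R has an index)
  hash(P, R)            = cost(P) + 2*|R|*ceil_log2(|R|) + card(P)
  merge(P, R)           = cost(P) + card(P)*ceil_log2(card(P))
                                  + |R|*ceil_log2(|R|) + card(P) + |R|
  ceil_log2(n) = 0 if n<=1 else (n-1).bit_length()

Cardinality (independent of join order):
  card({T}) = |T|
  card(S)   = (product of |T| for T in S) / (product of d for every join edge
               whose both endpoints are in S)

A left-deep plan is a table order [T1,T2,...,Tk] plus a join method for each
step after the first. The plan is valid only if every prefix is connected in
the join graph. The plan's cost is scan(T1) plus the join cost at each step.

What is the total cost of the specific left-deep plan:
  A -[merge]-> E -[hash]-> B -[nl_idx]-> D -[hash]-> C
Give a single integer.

34770

step 1: scan A: cost=50, card=50
step 2: join E via merge
    card(P join E) = 50*40/(8) = 250
    cost = 50 + 50*6 + 40*6 + 50 + 40 = 680
step 3: join B via hash
    card(P join B) = 250*80/(5) = 4000
    cost = 680 + 2*80*7 + 250 = 2050
step 4: join D via nl_idx
    card(P join D) = 4000*40/(40) = 4000
    cost = 2050 + 4000*6 + 4000 = 30050
step 5: join C via hash
    card(P join C) = 4000*60/(4) = 60000
    cost = 30050 + 2*60*6 + 4000 = 34770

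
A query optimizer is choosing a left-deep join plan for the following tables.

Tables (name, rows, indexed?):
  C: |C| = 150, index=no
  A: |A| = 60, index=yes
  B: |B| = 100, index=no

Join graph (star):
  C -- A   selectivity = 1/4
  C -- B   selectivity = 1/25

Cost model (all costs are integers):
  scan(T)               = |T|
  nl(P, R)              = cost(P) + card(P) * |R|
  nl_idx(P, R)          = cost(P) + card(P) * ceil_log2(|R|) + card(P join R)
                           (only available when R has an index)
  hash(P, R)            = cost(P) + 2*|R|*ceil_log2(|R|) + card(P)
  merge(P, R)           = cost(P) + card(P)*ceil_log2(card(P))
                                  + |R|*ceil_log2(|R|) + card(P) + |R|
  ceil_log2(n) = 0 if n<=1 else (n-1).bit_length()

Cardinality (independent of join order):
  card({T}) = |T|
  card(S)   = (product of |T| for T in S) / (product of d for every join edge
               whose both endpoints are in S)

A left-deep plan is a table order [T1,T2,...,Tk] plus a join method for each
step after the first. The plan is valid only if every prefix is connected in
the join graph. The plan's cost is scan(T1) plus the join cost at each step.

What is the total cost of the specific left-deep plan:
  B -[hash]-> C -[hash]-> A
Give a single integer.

step 1: scan B: cost=100, card=100
step 2: join C via hash
    card(P join C) = 100*150/(25) = 600
    cost = 100 + 2*150*8 + 100 = 2600
step 3: join A via hash
    card(P join A) = 600*60/(4) = 9000
    cost = 2600 + 2*60*6 + 600 = 3920

3920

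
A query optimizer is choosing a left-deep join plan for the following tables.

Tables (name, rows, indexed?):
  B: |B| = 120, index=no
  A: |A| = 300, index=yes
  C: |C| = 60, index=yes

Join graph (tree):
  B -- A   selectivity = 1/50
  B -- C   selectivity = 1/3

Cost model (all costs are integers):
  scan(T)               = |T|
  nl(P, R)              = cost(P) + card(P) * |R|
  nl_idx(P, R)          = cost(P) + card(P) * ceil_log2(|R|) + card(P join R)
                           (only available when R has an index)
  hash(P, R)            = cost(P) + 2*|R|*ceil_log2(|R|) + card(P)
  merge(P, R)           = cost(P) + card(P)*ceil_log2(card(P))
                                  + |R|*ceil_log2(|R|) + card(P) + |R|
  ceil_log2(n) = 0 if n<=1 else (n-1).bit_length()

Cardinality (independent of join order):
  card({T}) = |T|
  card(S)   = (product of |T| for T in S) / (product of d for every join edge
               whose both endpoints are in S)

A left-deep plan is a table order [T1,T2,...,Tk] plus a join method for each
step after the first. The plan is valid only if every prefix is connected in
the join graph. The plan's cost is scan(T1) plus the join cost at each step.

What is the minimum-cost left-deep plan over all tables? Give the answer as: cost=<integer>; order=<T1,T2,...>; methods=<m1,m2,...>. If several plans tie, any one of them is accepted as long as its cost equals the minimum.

cost=3360; order=B,A,C; methods=nl_idx,hash

Selinger DP (subsets sized 1..n):
  {B}: scan cost=120, card=120
  {A}: scan cost=300, card=300
  {C}: scan cost=60, card=60
  {AB}: card=720; try (A,nl_idx)→1920, (B,hash)→2280, (A,merge)→4080, (B,merge)→4260, (A,hash)→5640, (A,nl)→36120 …(+1); best=1920 via (A,nl_idx)
  {BC}: card=2400; try (C,hash)→960, (B,merge)→1440, (C,merge)→1500, (B,hash)→1800, (C,nl_idx)→3240, (B,nl)→7260 …(+1); best=960 via (C,hash)
  {ABC}: card=14400; try (C,hash)→3360, (A,hash)→8760, (C,merge)→10260, (C,nl_idx)→20640, (A,merge)→35160, (A,nl_idx)→36960 …(+2); best=3360 via (C,hash)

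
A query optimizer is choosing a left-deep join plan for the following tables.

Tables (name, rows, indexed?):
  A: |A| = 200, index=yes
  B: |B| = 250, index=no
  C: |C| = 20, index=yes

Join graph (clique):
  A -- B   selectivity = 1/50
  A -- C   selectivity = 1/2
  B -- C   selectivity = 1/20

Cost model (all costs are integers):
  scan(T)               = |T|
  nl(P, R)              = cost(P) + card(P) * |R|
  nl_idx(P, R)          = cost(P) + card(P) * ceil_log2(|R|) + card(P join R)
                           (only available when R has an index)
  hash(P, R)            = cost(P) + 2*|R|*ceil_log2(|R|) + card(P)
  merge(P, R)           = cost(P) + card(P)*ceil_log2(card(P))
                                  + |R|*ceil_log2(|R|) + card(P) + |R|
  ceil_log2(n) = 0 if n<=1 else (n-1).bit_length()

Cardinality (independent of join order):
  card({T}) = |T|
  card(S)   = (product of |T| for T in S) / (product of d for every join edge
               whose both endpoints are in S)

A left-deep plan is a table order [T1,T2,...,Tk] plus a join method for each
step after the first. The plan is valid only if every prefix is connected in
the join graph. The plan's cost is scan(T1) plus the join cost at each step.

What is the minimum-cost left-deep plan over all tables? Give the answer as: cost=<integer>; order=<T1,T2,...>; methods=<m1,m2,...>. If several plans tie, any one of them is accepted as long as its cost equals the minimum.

cost=3200; order=B,C,A; methods=hash,nl_idx

Selinger DP (subsets sized 1..n):
  {A}: scan cost=200, card=200
  {B}: scan cost=250, card=250
  {C}: scan cost=20, card=20
  {AB}: card=1000; try (A,nl_idx)→3250, (A,hash)→3700, (B,merge)→4250, (A,merge)→4300, (B,hash)→4400, (B,nl)→50200 …(+1); best=3250 via (A,nl_idx)
  {AC}: card=2000; try (C,hash)→600, (A,merge)→1940, (C,merge)→2120, (A,nl_idx)→2180, (C,nl_idx)→3200, (A,hash)→3240 …(+2); best=600 via (C,hash)
  {BC}: card=250; try (C,hash)→700, (C,nl_idx)→1750, (B,merge)→2390, (C,merge)→2620, (B,hash)→4040, (B,nl)→5020 …(+1); best=700 via (C,hash)
  {ABC}: card=500; try (A,nl_idx)→3200, (A,hash)→4150, (C,hash)→4450, (A,merge)→4750, (B,hash)→6600, (C,nl_idx)→8750 …(+5); best=3200 via (A,nl_idx)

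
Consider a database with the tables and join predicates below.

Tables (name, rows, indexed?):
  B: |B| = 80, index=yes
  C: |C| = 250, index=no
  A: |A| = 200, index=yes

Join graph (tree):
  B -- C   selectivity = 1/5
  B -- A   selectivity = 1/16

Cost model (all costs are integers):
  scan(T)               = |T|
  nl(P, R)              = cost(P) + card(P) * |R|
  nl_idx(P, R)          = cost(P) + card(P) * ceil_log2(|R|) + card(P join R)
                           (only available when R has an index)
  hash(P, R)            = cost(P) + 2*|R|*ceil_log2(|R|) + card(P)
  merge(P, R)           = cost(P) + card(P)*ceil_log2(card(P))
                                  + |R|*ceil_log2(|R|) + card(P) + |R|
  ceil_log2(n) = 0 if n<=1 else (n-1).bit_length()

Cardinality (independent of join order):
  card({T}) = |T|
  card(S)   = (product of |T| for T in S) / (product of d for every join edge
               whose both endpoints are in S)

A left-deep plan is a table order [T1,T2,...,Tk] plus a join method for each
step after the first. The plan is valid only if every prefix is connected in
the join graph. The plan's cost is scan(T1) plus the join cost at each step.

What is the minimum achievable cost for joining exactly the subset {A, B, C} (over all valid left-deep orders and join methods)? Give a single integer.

Selinger DP over subsets of {A,B,C}:
  {B}: scan cost=80, card=80
  {C}: scan cost=250, card=250
  {A}: scan cost=200, card=200
  {BC}: card=4000; try (B,hash)→1620, (C,merge)→2970, (B,merge)→3140, (C,hash)→4160, (B,nl_idx)→6000, (C,nl)→20080 …(+1); best=1620 via (B,hash)
  {AB}: card=1000; try (B,hash)→1520, (A,nl_idx)→1720, (A,merge)→2520, (B,nl_idx)→2600, (B,merge)→2640, (A,hash)→3360 …(+2); best=1520 via (B,hash)
  {ABC}: card=50000; try (C,hash)→6520, (A,hash)→8820, (C,merge)→14770, (A,merge)→55420, (A,nl_idx)→83620, (C,nl)→251520 …(+1); best=6520 via (C,hash)

6520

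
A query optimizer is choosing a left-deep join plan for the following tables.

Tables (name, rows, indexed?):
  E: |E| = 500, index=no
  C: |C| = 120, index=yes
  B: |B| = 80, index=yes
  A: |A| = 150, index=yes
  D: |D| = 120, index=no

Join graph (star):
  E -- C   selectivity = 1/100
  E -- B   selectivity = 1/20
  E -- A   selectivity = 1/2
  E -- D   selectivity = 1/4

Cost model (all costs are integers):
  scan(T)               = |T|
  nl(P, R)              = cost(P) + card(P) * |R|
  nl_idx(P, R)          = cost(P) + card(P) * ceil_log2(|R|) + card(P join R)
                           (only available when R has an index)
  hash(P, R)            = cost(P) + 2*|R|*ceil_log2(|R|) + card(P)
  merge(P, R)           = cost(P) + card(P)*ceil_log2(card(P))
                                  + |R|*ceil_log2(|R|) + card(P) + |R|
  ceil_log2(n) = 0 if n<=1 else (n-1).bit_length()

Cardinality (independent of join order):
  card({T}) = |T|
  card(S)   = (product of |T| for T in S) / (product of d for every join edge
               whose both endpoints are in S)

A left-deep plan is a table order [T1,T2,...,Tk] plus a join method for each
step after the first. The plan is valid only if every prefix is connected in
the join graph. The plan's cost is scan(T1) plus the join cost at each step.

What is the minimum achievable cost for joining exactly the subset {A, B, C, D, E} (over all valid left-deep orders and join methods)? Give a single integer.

Selinger DP over subsets of {A,B,C,D,E}:
  {E}: scan cost=500, card=500
  {C}: scan cost=120, card=120
  {B}: scan cost=80, card=80
  {A}: scan cost=150, card=150
  {D}: scan cost=120, card=120
  {CE}: card=600; try (C,hash)→2680, (C,nl_idx)→4600, (E,merge)→6080, (C,merge)→6460, (E,hash)→9240, (E,nl)→60120 …(+1); best=2680 via (C,hash)
  {BE}: card=2000; try (B,hash)→2120, (E,merge)→5720, (B,nl_idx)→6000, (B,merge)→6140, (E,hash)→9160, (E,nl)→40080 …(+1); best=2120 via (B,hash)
  {AE}: card=37500; try (A,hash)→3400, (E,merge)→6500, (A,merge)→6850, (E,hash)→9300, (A,nl_idx)→42000, (E,nl)→75150 …(+1); best=3400 via (A,hash)
  {DE}: card=15000; try (D,hash)→2680, (E,merge)→6080, (D,merge)→6460, (E,hash)→9240, (E,nl)→60120, (D,nl)→60500; best=2680 via (D,hash)
  {BCE}: card=2400; try (B,hash)→4400, (C,hash)→5800, (B,nl_idx)→9280, (B,merge)→9920, (C,nl_idx)→18520, (C,merge)→27080 …(+2); best=4400 via (B,hash)
  {ACE}: card=45000; try (A,hash)→5680, (A,merge)→10630, (C,hash)→42580, (A,nl_idx)→52480, (A,nl)→92680, (C,nl_idx)→310900 …(+2); best=5680 via (A,hash)
  {CDE}: card=18000; try (D,hash)→4960, (D,merge)→10240, (C,hash)→19360, (D,nl)→74680, (C,nl_idx)→125680, (C,merge)→228640 …(+1); best=4960 via (D,hash)
  {ABE}: card=150000; try (A,hash)→6520, (A,merge)→27470, (B,hash)→42020, (A,nl_idx)→168120, (A,nl)→302120, (B,nl_idx)→415900 …(+2); best=6520 via (A,hash)
  {BDE}: card=60000; try (D,hash)→5800, (B,hash)→18800, (D,merge)→27080, (B,nl_idx)→167680, (B,merge)→228320, (D,nl)→242120 …(+1); best=5800 via (D,hash)
  {ADE}: card=1125000; try (A,hash)→20080, (D,hash)→42580, (A,merge)→229030, (D,merge)→641860, (A,nl_idx)→1247680, (A,nl)→2252680 …(+1); best=20080 via (A,hash)
  {ABCE}: card=180000; try (A,hash)→9200, (A,merge)→36950, (B,hash)→51800, (C,hash)→158200, (A,nl_idx)→203600, (A,nl)→364400 …(+6); best=9200 via (A,hash)
  {BCDE}: card=72000; try (D,hash)→8480, (B,hash)→24080, (D,merge)→36560, (C,hash)→67480, (B,nl_idx)→202960, (D,nl)→292400 …(+5); best=8480 via (D,hash)
  {ACDE}: card=1350000; try (A,hash)→25360, (D,hash)→52360, (A,merge)→294310, (D,merge)→771640, (C,hash)→1146760, (A,nl_idx)→1498960 …(+5); best=25360 via (A,hash)
  {ABDE}: card=4500000; try (A,hash)→68200, (D,hash)→158200, (A,merge)→1027150, (B,hash)→1146200, (D,merge)→2857480, (A,nl_idx)→4985800 …(+5); best=68200 via (A,hash)
  {ABCDE}: card=5400000; try (A,hash)→82880, (D,hash)→190880, (A,merge)→1305830, (B,hash)→1376480, (D,merge)→3430160, (C,hash)→4569880 …(+9); best=82880 via (A,hash)

82880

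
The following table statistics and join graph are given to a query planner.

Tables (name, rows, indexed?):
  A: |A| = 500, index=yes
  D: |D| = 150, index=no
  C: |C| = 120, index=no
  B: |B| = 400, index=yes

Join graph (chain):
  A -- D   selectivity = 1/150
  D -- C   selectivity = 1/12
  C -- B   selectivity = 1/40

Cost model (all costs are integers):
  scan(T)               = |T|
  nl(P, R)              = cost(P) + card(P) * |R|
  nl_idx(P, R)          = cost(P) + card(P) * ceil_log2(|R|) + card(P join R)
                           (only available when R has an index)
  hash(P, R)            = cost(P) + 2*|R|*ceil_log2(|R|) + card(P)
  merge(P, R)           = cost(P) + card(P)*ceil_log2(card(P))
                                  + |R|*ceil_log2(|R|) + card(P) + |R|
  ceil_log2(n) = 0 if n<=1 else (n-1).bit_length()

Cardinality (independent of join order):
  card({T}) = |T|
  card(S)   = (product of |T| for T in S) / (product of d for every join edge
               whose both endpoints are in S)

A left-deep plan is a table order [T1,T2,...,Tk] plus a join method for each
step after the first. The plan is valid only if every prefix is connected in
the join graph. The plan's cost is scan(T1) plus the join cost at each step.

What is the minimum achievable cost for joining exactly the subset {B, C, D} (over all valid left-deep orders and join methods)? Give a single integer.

Selinger DP over subsets of {B,C,D}:
  {D}: scan cost=150, card=150
  {C}: scan cost=120, card=120
  {B}: scan cost=400, card=400
  {CD}: card=1500; try (C,hash)→1980, (D,merge)→2430, (C,merge)→2460, (D,hash)→2640, (D,nl)→18120, (C,nl)→18150; best=1980 via (C,hash)
  {BC}: card=1200; try (B,nl_idx)→2400, (C,hash)→2480, (B,merge)→5080, (C,merge)→5360, (B,hash)→7440, (B,nl)→48120 …(+1); best=2400 via (B,nl_idx)
  {BCD}: card=15000; try (D,hash)→6000, (B,hash)→10680, (D,merge)→18150, (B,merge)→23980, (B,nl_idx)→30480, (D,nl)→182400 …(+1); best=6000 via (D,hash)

6000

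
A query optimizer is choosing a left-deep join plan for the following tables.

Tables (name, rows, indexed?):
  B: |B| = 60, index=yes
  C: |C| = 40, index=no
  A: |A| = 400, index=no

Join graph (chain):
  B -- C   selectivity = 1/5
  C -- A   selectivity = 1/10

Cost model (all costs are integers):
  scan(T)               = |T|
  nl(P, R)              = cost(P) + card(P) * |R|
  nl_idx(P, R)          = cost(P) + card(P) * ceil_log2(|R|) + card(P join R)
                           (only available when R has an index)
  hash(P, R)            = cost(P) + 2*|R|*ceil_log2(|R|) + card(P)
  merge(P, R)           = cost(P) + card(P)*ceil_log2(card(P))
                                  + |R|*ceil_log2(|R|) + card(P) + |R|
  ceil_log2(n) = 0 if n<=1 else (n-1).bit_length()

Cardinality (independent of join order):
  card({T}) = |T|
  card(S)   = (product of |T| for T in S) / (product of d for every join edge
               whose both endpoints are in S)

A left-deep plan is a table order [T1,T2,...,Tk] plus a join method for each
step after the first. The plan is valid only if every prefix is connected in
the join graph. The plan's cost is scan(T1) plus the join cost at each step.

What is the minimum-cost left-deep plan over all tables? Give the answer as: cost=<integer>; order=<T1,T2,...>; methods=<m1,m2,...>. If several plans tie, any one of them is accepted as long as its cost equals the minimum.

Selinger DP (subsets sized 1..n):
  {B}: scan cost=60, card=60
  {C}: scan cost=40, card=40
  {A}: scan cost=400, card=400
  {BC}: card=480; try (C,hash)→600, (B,merge)→740, (C,merge)→760, (B,nl_idx)→760, (B,hash)→800, (B,nl)→2440 …(+1); best=600 via (C,hash)
  {AC}: card=1600; try (C,hash)→1280, (A,merge)→4320, (C,merge)→4680, (A,hash)→7280, (A,nl)→16040, (C,nl)→16400; best=1280 via (C,hash)
  {ABC}: card=19200; try (B,hash)→3600, (A,hash)→8280, (A,merge)→9400, (B,merge)→20900, (B,nl_idx)→30080, (B,nl)→97280 …(+1); best=3600 via (B,hash)

cost=3600; order=A,C,B; methods=hash,hash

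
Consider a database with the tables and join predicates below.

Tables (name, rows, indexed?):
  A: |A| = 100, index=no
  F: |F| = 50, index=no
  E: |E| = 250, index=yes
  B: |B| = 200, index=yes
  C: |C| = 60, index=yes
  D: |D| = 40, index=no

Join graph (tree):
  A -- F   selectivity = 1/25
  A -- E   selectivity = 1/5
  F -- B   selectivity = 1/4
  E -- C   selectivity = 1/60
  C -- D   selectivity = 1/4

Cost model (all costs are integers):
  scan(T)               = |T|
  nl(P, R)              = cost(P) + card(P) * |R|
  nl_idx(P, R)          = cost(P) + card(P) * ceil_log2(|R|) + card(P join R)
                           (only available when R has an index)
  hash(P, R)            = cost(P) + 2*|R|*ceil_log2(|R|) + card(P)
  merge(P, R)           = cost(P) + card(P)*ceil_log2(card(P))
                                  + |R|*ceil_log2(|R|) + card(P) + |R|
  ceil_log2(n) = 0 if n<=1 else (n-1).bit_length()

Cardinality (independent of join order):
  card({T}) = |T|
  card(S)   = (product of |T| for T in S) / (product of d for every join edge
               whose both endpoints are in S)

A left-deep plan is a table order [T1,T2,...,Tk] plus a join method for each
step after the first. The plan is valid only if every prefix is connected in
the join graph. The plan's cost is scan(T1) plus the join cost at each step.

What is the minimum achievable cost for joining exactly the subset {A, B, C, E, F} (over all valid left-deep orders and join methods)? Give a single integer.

Selinger DP over subsets of {A,B,C,E,F}:
  {A}: scan cost=100, card=100
  {F}: scan cost=50, card=50
  {E}: scan cost=250, card=250
  {B}: scan cost=200, card=200
  {C}: scan cost=60, card=60
  {AF}: card=200; try (F,hash)→800, (A,merge)→1200, (F,merge)→1250, (A,hash)→1500, (A,nl)→5050, (F,nl)→5100; best=800 via (F,hash)
  {AE}: card=5000; try (A,hash)→1900, (E,merge)→3150, (A,merge)→3300, (E,hash)→4200, (E,nl_idx)→5900, (E,nl)→25100 …(+1); best=1900 via (A,hash)
  {BF}: card=2500; try (F,hash)→1000, (B,merge)→2200, (F,merge)→2350, (B,nl_idx)→2950, (B,hash)→3300, (B,nl)→10050 …(+1); best=1000 via (F,hash)
  {CE}: card=250; try (E,nl_idx)→790, (C,hash)→1220, (C,nl_idx)→2000, (E,merge)→2730, (C,merge)→2920, (E,hash)→4120 …(+2); best=790 via (E,nl_idx)
  {AEF}: card=10000; try (E,merge)→4850, (E,hash)→5000, (F,hash)→7500, (E,nl_idx)→12400, (E,nl)→50800, (F,merge)→72250 …(+1); best=4850 via (E,merge)
  {ABF}: card=10000; try (B,hash)→4200, (B,merge)→4400, (A,hash)→4900, (B,nl_idx)→12400, (A,merge)→34300, (B,nl)→40800 …(+1); best=4200 via (B,hash)
  {ACE}: card=5000; try (A,hash)→2440, (A,merge)→3840, (C,hash)→7620, (A,nl)→25790, (C,nl_idx)→36900, (C,merge)→72320 …(+1); best=2440 via (A,hash)
  {ABEF}: card=500000; try (B,hash)→18050, (E,hash)→18200, (E,merge)→156450, (B,merge)→156650, (E,nl_idx)→584200, (B,nl_idx)→584850 …(+2); best=18050 via (B,hash)
  {ACEF}: card=10000; try (F,hash)→8040, (C,hash)→15570, (F,merge)→72790, (C,nl_idx)→74850, (C,merge)→155270, (F,nl)→252440 …(+1); best=8040 via (F,hash)
  {ABCEF}: card=500000; try (B,hash)→21240, (B,merge)→159840, (C,hash)→518770, (B,nl_idx)→588040, (B,nl)→2008040, (C,nl_idx)→3518050 …(+2); best=21240 via (B,hash)

21240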